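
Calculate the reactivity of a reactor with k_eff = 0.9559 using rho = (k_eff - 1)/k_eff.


rho = (k_eff - 1) / k_eff
rho = (0.9559 - 1) / 0.9559
rho = -0.046135

-0.046135


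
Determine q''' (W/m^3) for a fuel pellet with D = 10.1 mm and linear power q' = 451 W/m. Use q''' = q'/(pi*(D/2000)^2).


r = D / 2 / 1000 = 10.1 / 2 / 1000 = 0.00505 m
q''' = q' / (pi * r^2)
q''' = 451 / (pi * 0.00505^2)
q''' = 5.6292e+06 W/m^3

5.6292e+06


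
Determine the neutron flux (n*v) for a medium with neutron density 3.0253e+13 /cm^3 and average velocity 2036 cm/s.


phi = n * v
phi = 3.0253e+13 * 2036
phi = 6.1595e+16 /cm^2/s

6.1595e+16


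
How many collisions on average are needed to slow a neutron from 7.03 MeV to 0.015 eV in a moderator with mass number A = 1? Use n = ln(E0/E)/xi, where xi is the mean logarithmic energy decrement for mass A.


xi = 1 + (A-1)^2/(2A)*ln((A-1)/(A+1)) = 1 (for A = 1)
n = ln(E0/E) / xi
n = ln(7.03e6 / 0.015) / 1
n = ln(4.686667e+08) / 1 = 19.965

19.965


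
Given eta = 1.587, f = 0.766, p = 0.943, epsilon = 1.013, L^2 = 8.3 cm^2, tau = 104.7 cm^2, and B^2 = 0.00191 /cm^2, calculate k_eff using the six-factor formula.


k_inf = eta*f*p*eps = 1.587*0.766*0.943*1.013 = 1.161253
P_TNL = 1/(1 + L^2*B^2) = 1/(1 + 8.3*0.00191) = 0.9843944
P_FNL = exp(-B^2*tau) = exp(-0.00191*104.7) = 0.8187496
k_eff = k_inf * P_TNL * P_FNL = 1.161253 * 0.9843944 * 0.8187496
k_eff = 0.93594

0.93594


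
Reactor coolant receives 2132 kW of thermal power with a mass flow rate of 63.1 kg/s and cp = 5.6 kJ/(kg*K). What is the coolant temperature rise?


dT = Q / (m_dot * cp)
dT = 2132 / (63.1 * 5.6)
dT = 6.0335 C

6.0335


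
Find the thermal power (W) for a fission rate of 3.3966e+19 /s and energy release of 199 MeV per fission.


P = fission_rate * E_MeV * 1.602e-13
P = 3.3966e+19 * 199 * 1.602e-13
P = 1.0828e+09 W

1.0828e+09


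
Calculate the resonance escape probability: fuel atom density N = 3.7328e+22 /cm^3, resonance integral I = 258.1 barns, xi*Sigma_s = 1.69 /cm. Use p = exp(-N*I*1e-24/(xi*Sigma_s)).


p = exp(-N * I * 1e-24 / (xi*Sigma_s))
p = exp(-3.7328e+22 * 258.1 * 1e-24 / 1.69)
p = 0.0033433

0.0033433


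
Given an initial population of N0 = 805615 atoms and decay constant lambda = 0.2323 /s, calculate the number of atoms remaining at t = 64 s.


N = N0 * exp(-lambda * t)
N = 805615 * exp(-0.2323 * 64)
N = 0.28144

0.28144


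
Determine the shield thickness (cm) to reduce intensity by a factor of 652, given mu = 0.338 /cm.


x = ln(factor) / mu
x = ln(652) / 0.338
x = 19.172 cm

19.172


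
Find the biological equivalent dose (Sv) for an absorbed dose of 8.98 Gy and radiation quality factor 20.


H = D * Q
H = 8.98 * 20
H = 179.60 Sv

179.60


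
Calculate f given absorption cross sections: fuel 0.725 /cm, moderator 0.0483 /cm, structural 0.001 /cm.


f = Sigma_a_fuel / (Sigma_a_fuel + Sigma_a_mod + Sigma_a_other)
f = 0.725 / (0.725 + 0.0483 + 0.001)
f = 0.93633

0.93633


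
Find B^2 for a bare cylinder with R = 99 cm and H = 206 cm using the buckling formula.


B^2 = (2.405/R)^2 + (pi/H)^2
B^2 = (2.405/99)^2 + (pi/206)^2
B^2 = 8.2272e-04 /cm^2

8.2272e-04


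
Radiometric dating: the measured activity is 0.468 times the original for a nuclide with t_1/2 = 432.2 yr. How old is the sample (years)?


lambda = ln(2) / t_half = ln(2) / 432.2 = 0.001603765 /yr
t = -ln(A/A0) / lambda
t = -ln(0.468) / 0.001603765
t = 473.44 yr

473.44


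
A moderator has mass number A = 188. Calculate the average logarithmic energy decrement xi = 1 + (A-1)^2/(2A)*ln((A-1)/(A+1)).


xi = 1 + (A-1)^2/(2A) * ln((A-1)/(A+1))
xi = 1 + (188-1)^2/(2*188) * ln((188-1)/(188 +1))
xi = 0.010601

0.010601


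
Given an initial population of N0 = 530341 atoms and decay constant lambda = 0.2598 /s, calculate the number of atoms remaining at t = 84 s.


N = N0 * exp(-lambda * t)
N = 530341 * exp(-0.2598 * 84)
N = 1.7655e-04

1.7655e-04


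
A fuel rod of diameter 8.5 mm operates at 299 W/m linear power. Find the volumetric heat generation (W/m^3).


r = D / 2 / 1000 = 8.5 / 2 / 1000 = 0.00425 m
q''' = q' / (pi * r^2)
q''' = 299 / (pi * 0.00425^2)
q''' = 5.2692e+06 W/m^3

5.2692e+06


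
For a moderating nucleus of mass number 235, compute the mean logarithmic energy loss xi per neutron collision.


xi = 1 + (A-1)^2/(2A) * ln((A-1)/(A+1))
xi = 1 + (235-1)^2/(2*235) * ln((235-1)/(235 +1))
xi = 0.0084865

0.0084865


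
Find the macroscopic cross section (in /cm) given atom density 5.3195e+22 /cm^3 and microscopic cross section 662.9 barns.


Sigma = N * sigma_barns * 1e-24
Sigma = 5.3195e+22 * 662.9 * 1e-24
Sigma = 35.263 /cm

35.263


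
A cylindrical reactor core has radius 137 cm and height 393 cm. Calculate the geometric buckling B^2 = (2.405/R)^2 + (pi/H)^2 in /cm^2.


B^2 = (2.405/R)^2 + (pi/H)^2
B^2 = (2.405/137)^2 + (pi/393)^2
B^2 = 3.7207e-04 /cm^2

3.7207e-04


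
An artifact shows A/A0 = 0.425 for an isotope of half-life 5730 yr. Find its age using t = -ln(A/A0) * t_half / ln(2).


lambda = ln(2) / t_half = ln(2) / 5730 = 1.209681e-04 /yr
t = -ln(A/A0) / lambda
t = -ln(0.425) / 1.209681e-04
t = 7073.5 yr

7073.5


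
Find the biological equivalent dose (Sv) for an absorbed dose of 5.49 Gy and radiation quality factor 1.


H = D * Q
H = 5.49 * 1
H = 5.4900 Sv

5.4900


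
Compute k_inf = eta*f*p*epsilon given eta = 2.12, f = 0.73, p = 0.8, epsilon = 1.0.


k_inf = eta * f * p * epsilon
k_inf = 2.12 * 0.73 * 0.8 * 1.0
k_inf = 1.2381

1.2381


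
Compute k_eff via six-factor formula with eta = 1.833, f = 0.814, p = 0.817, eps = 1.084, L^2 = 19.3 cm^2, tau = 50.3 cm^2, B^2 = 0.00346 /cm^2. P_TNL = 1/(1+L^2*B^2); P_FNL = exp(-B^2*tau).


k_inf = eta*f*p*eps = 1.833*0.814*0.817*1.084 = 1.321412
P_TNL = 1/(1 + L^2*B^2) = 1/(1 + 19.3*0.00346) = 0.9374022
P_FNL = exp(-B^2*tau) = exp(-0.00346*50.3) = 0.8402650
k_eff = k_inf * P_TNL * P_FNL = 1.321412 * 0.9374022 * 0.8402650
k_eff = 1.0408

1.0408


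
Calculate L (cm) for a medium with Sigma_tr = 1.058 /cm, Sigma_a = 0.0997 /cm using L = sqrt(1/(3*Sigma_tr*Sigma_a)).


D = 1 / (3 * Sigma_tr) = 1 / (3 * 1.058) = 0.3150599 cm
L = sqrt(D / Sigma_a)
L = sqrt(0.3150599 / 0.0997)
L = 1.7777 cm

1.7777


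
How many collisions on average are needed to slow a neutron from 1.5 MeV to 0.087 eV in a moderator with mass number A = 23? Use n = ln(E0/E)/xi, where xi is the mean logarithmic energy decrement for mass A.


xi = 1 + (A-1)^2/(2A)*ln((A-1)/(A+1)) = 0.08448899 (for A = 23)
n = ln(E0/E) / xi
n = ln(1.5e6 / 0.087) / 0.08448899
n = ln(1.724138e+07) / 0.08448899 = 197.22

197.22


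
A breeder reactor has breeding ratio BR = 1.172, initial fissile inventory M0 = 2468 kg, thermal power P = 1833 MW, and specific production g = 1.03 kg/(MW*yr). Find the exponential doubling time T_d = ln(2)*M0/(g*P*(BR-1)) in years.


Breeding gain G = BR - 1 = 1.172 - 1 = 0.172
Fissile production rate = g * P * G = 1.03 * 1833 * 0.172 = 324.73428 kg/yr
T_d = ln(2) * M0 / (g * P * G)
T_d = ln(2) * 2468 / 324.73428 = 5.2680 yr

5.2680


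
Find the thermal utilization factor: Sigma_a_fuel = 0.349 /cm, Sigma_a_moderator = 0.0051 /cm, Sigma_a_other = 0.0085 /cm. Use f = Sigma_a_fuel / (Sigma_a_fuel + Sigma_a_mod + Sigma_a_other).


f = Sigma_a_fuel / (Sigma_a_fuel + Sigma_a_mod + Sigma_a_other)
f = 0.349 / (0.349 + 0.0051 + 0.0085)
f = 0.96249

0.96249


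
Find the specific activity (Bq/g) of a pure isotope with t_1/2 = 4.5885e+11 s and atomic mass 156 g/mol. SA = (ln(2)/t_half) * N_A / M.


lambda = ln(2) / t_half = ln(2) / 4.5885e+11 = 1.510618e-12 /s
SA = lambda * N_A / M
SA = 1.510618e-12 * 6.022e23 / 156
SA = 5.8314e+09 Bq/g

5.8314e+09


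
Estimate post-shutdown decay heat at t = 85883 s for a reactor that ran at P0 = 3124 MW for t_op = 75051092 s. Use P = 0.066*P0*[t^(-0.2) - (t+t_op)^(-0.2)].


P/P0 = 0.066 * [t^(-0.2) - (t + t_op)^(-0.2)]
P/P0 = 0.066 * [85883^(-0.2) - (85883 + 75051092)^(-0.2)]
P/P0 = 0.066 * [0.1030905 - 0.02659679] = 0.005048585
P = 3124 * 0.005048585 = 15.772 MW

15.772


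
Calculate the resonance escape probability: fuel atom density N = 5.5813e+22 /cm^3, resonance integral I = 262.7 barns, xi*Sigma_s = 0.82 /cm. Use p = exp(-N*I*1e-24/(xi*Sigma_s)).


p = exp(-N * I * 1e-24 / (xi*Sigma_s))
p = exp(-5.5813e+22 * 262.7 * 1e-24 / 0.82)
p = 1.7162e-08

1.7162e-08


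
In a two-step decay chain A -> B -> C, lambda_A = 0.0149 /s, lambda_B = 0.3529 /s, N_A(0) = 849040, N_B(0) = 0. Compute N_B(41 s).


N_B(t) = lambda_A * N_A0 / (lambda_B - lambda_A) * [exp(-lambda_A*t) - exp(-lambda_B*t)]
exp(-0.0149*41) = 0.5428621; exp(-0.3529*41) = 5.202793e-07
N_B = 0.0149 * 849040 / (0.3529 - 0.0149) * (0.5428621 - 5.202793e-07)
N_B = 20318

20318


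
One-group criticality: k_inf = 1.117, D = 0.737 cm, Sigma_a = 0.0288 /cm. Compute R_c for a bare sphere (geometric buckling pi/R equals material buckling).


L^2 = D / Sigma_a = 0.737 / 0.0288 = 25.59028 cm^2
B_m^2 = (k_inf - 1) / L^2 = (1.117 - 1) / 25.59028 = 0.004572048 /cm^2
For a bare sphere: B_g = pi/R, so R_c = pi / sqrt(B_m^2)
R_c = pi / sqrt(0.004572048) = 46.462 cm

46.462


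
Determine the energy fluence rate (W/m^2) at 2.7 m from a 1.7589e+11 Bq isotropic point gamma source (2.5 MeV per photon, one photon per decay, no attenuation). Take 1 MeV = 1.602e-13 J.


psi = A * E * 1.602e-13 / (4*pi*r^2)
psi = 1.7589e+11 * 2.5 * 1.602e-13 / (4*pi*2.7^2)
psi = 7.6896e-04 W/m^2

7.6896e-04


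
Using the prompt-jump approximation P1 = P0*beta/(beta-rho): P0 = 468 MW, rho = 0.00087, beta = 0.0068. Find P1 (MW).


P1/P0 = beta / (beta - rho)
P1/P0 = 0.0068 / (0.0068 - 0.00087) = 1.146712
P1 = 468 * 1.146712 = 536.66 MW

536.66


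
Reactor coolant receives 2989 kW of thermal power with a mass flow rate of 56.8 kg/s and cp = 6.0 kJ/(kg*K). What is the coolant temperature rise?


dT = Q / (m_dot * cp)
dT = 2989 / (56.8 * 6.0)
dT = 8.7705 C

8.7705


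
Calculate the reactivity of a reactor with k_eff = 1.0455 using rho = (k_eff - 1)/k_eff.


rho = (k_eff - 1) / k_eff
rho = (1.0455 - 1) / 1.0455
rho = 0.043520

0.043520


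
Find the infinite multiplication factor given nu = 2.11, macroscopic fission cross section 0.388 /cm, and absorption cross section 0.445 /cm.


k_inf = nu * Sigma_f / Sigma_a
k_inf = 2.11 * 0.388 / 0.445
k_inf = 1.8397

1.8397


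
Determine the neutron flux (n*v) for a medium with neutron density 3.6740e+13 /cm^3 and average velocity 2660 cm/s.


phi = n * v
phi = 3.6740e+13 * 2660
phi = 9.7728e+16 /cm^2/s

9.7728e+16


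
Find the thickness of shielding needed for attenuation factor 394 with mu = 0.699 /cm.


x = ln(factor) / mu
x = ln(394) / 0.699
x = 8.5499 cm

8.5499


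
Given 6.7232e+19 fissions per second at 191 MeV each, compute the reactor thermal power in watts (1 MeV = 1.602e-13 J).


P = fission_rate * E_MeV * 1.602e-13
P = 6.7232e+19 * 191 * 1.602e-13
P = 2.0572e+09 W

2.0572e+09


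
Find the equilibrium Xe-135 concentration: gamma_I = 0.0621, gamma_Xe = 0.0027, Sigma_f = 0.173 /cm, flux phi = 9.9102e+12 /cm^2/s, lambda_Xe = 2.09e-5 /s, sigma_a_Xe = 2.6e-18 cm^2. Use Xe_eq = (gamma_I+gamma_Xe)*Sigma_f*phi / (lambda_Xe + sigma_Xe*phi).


Xe_eq = (gamma_I + gamma_Xe) * Sigma_f * phi / (lambda_Xe + sigma_Xe * phi)
Numerator = (0.0621 + 0.0027) * 0.173 * 9.9102e+12 = 1.110973e+11
Denominator = 2.09e-5 + 2.6e-18 * 9.9102e+12 = 4.666652e-05
Xe_eq = 1.110973e+11 / 4.666652e-05 = 2.3807e+15 /cm^3

2.3807e+15


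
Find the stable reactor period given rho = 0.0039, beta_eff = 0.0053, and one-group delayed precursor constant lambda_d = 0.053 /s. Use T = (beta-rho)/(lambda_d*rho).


T = (beta - rho) / (lambda_d * rho)
T = (0.0053 - 0.0039) / (0.053 * 0.0039)
T = 6.7731 s

6.7731


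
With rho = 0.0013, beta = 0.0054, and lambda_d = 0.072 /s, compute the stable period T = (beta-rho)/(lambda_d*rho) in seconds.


T = (beta - rho) / (lambda_d * rho)
T = (0.0054 - 0.0013) / (0.072 * 0.0013)
T = 43.803 s

43.803


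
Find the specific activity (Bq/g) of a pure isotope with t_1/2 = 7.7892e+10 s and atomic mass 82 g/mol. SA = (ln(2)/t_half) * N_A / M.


lambda = ln(2) / t_half = ln(2) / 7.7892e+10 = 8.898824e-12 /s
SA = lambda * N_A / M
SA = 8.898824e-12 * 6.022e23 / 82
SA = 6.5352e+10 Bq/g

6.5352e+10


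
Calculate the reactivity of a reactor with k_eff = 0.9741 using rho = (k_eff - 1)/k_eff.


rho = (k_eff - 1) / k_eff
rho = (0.9741 - 1) / 0.9741
rho = -0.026589

-0.026589


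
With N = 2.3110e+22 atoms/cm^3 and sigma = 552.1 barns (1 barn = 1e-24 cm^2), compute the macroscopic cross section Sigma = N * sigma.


Sigma = N * sigma_barns * 1e-24
Sigma = 2.3110e+22 * 552.1 * 1e-24
Sigma = 12.759 /cm

12.759


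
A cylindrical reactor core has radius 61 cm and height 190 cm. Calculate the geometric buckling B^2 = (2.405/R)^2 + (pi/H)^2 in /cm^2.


B^2 = (2.405/R)^2 + (pi/H)^2
B^2 = (2.405/61)^2 + (pi/190)^2
B^2 = 0.0018278 /cm^2

0.0018278


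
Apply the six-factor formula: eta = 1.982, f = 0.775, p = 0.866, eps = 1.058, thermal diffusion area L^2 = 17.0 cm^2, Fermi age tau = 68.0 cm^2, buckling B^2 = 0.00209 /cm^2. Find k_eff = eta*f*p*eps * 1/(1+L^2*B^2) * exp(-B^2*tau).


k_inf = eta*f*p*eps = 1.982*0.775*0.866*1.058 = 1.407372
P_TNL = 1/(1 + L^2*B^2) = 1/(1 + 17.0*0.00209) = 0.9656891
P_FNL = exp(-B^2*tau) = exp(-0.00209*68.0) = 0.8675171
k_eff = k_inf * P_TNL * P_FNL = 1.407372 * 0.9656891 * 0.8675171
k_eff = 1.1790

1.1790


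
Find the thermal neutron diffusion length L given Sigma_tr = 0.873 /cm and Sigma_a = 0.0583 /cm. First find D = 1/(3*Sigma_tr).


D = 1 / (3 * Sigma_tr) = 1 / (3 * 0.873) = 0.3818251 cm
L = sqrt(D / Sigma_a)
L = sqrt(0.3818251 / 0.0583)
L = 2.5592 cm

2.5592


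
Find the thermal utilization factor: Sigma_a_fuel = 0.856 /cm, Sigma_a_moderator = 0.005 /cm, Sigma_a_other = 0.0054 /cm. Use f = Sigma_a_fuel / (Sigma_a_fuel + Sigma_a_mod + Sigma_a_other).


f = Sigma_a_fuel / (Sigma_a_fuel + Sigma_a_mod + Sigma_a_other)
f = 0.856 / (0.856 + 0.005 + 0.0054)
f = 0.98800

0.98800


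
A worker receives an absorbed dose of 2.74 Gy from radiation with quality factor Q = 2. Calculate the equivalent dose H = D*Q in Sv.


H = D * Q
H = 2.74 * 2
H = 5.4800 Sv

5.4800


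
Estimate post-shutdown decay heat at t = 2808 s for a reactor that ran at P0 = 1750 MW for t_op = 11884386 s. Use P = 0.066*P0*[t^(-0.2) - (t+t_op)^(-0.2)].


P/P0 = 0.066 * [t^(-0.2) - (t + t_op)^(-0.2)]
P/P0 = 0.066 * [2808^(-0.2) - (2808 + 11884386)^(-0.2)]
P/P0 = 0.066 * [0.2043246 - 0.03845777] = 0.01094721
P = 1750 * 0.01094721 = 19.158 MW

19.158


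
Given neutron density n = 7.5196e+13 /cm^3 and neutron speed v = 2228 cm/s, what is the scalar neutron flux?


phi = n * v
phi = 7.5196e+13 * 2228
phi = 1.6754e+17 /cm^2/s

1.6754e+17


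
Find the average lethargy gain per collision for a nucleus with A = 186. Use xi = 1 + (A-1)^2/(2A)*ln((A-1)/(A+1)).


xi = 1 + (A-1)^2/(2A) * ln((A-1)/(A+1))
xi = 1 + (186-1)^2/(2*186) * ln((186-1)/(186 +1))
xi = 0.010714

0.010714


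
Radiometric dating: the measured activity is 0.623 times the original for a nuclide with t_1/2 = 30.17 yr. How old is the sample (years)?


lambda = ln(2) / t_half = ln(2) / 30.17 = 0.02297472 /yr
t = -ln(A/A0) / lambda
t = -ln(0.623) / 0.02297472
t = 20.597 yr

20.597


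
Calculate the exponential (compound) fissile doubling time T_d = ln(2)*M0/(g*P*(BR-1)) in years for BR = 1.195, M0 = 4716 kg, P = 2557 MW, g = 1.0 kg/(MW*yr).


Breeding gain G = BR - 1 = 1.195 - 1 = 0.195
Fissile production rate = g * P * G = 1.0 * 2557 * 0.195 = 498.615 kg/yr
T_d = ln(2) * M0 / (g * P * G)
T_d = ln(2) * 4716 / 498.615 = 6.5559 yr

6.5559


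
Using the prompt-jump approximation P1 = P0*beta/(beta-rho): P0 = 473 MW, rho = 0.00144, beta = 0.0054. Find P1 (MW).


P1/P0 = beta / (beta - rho)
P1/P0 = 0.0054 / (0.0054 - 0.00144) = 1.363636
P1 = 473 * 1.363636 = 645.00 MW

645.00


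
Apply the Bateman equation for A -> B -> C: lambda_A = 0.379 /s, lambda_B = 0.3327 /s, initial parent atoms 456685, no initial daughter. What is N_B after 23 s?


N_B(t) = lambda_A * N_A0 / (lambda_B - lambda_A) * [exp(-lambda_A*t) - exp(-lambda_B*t)]
exp(-0.379*23) = 1.637778e-04; exp(-0.3327*23) = 4.750455e-04
N_B = 0.379 * 456685 / (0.3327 - 0.379) * (1.637778e-04 - 4.750455e-04)
N_B = 1163.6

1163.6


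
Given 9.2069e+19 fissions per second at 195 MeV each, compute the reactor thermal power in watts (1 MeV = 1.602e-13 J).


P = fission_rate * E_MeV * 1.602e-13
P = 9.2069e+19 * 195 * 1.602e-13
P = 2.8761e+09 W

2.8761e+09


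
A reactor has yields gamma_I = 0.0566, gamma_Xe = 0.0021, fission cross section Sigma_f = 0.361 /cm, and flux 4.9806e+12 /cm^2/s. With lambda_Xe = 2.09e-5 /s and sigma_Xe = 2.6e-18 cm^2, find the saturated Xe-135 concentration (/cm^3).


Xe_eq = (gamma_I + gamma_Xe) * Sigma_f * phi / (lambda_Xe + sigma_Xe * phi)
Numerator = (0.0566 + 0.0021) * 0.361 * 4.9806e+12 = 1.055424e+11
Denominator = 2.09e-5 + 2.6e-18 * 4.9806e+12 = 3.384956e-05
Xe_eq = 1.055424e+11 / 3.384956e-05 = 3.1180e+15 /cm^3

3.1180e+15


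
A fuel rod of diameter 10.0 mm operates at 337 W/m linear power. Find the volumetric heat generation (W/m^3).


r = D / 2 / 1000 = 10.0 / 2 / 1000 = 0.005 m
q''' = q' / (pi * r^2)
q''' = 337 / (pi * 0.005^2)
q''' = 4.2908e+06 W/m^3

4.2908e+06


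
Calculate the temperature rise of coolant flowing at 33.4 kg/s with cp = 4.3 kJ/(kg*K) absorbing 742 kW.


dT = Q / (m_dot * cp)
dT = 742 / (33.4 * 4.3)
dT = 5.1664 C

5.1664


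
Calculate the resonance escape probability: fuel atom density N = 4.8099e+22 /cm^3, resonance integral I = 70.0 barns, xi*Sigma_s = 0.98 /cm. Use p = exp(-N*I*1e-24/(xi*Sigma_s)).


p = exp(-N * I * 1e-24 / (xi*Sigma_s))
p = exp(-4.8099e+22 * 70.0 * 1e-24 / 0.98)
p = 0.032205

0.032205


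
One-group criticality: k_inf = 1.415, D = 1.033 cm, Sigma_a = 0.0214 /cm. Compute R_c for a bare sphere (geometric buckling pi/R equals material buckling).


L^2 = D / Sigma_a = 1.033 / 0.0214 = 48.27103 cm^2
B_m^2 = (k_inf - 1) / L^2 = (1.415 - 1) / 48.27103 = 0.008597289 /cm^2
For a bare sphere: B_g = pi/R, so R_c = pi / sqrt(B_m^2)
R_c = pi / sqrt(0.008597289) = 33.882 cm

33.882


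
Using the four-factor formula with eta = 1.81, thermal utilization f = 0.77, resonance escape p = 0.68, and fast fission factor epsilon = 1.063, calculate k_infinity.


k_inf = eta * f * p * epsilon
k_inf = 1.81 * 0.77 * 0.68 * 1.063
k_inf = 1.0074

1.0074


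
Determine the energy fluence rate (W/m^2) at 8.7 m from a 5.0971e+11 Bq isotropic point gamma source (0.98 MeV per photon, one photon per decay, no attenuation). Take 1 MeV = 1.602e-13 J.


psi = A * E * 1.602e-13 / (4*pi*r^2)
psi = 5.0971e+11 * 0.98 * 1.602e-13 / (4*pi*8.7^2)
psi = 8.4132e-05 W/m^2

8.4132e-05


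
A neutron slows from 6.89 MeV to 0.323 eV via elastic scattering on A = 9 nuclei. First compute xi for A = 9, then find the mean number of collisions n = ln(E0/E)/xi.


xi = 1 + (A-1)^2/(2A)*ln((A-1)/(A+1)) = 0.2066007 (for A = 9)
n = ln(E0/E) / xi
n = ln(6.89e6 / 0.323) / 0.2066007
n = ln(2.133127e+07) / 0.2066007 = 81.683

81.683


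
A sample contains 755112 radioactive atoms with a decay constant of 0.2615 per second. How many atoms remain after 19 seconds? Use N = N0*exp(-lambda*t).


N = N0 * exp(-lambda * t)
N = 755112 * exp(-0.2615 * 19)
N = 5250.7

5250.7


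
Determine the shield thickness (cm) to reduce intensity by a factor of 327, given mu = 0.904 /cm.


x = ln(factor) / mu
x = ln(327) / 0.904
x = 6.4048 cm

6.4048


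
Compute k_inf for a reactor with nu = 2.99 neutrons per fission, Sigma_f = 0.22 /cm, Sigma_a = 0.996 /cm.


k_inf = nu * Sigma_f / Sigma_a
k_inf = 2.99 * 0.22 / 0.996
k_inf = 0.66044

0.66044


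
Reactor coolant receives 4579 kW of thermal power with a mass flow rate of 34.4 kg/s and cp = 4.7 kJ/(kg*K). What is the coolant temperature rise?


dT = Q / (m_dot * cp)
dT = 4579 / (34.4 * 4.7)
dT = 28.321 C

28.321


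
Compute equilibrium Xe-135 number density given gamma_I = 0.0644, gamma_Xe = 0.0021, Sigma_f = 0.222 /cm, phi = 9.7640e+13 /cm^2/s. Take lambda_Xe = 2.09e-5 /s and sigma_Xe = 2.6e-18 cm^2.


Xe_eq = (gamma_I + gamma_Xe) * Sigma_f * phi / (lambda_Xe + sigma_Xe * phi)
Numerator = (0.0644 + 0.0021) * 0.222 * 9.7640e+13 = 1.441459e+12
Denominator = 2.09e-5 + 2.6e-18 * 9.7640e+13 = 2.747640e-04
Xe_eq = 1.441459e+12 / 2.747640e-04 = 5.2462e+15 /cm^3

5.2462e+15


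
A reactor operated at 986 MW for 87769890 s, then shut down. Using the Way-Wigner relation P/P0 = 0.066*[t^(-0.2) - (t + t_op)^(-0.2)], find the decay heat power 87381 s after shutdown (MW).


P/P0 = 0.066 * [t^(-0.2) - (t + t_op)^(-0.2)]
P/P0 = 0.066 * [87381^(-0.2) - (87381 + 87769890)^(-0.2)]
P/P0 = 0.066 * [0.1027346 - 0.02577772] = 0.005079154
P = 986 * 0.005079154 = 5.0080 MW

5.0080


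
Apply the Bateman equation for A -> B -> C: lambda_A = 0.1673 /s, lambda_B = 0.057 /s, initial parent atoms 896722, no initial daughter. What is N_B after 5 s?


N_B(t) = lambda_A * N_A0 / (lambda_B - lambda_A) * [exp(-lambda_A*t) - exp(-lambda_B*t)]
exp(-0.1673*5) = 0.4332242; exp(-0.057*5) = 0.7520143
N_B = 0.1673 * 896722 / (0.057 - 0.1673) * (0.4332242 - 0.7520143)
N_B = 433594

433594


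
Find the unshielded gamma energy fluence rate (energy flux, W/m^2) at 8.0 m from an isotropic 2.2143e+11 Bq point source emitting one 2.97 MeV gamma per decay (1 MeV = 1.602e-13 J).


psi = A * E * 1.602e-13 / (4*pi*r^2)
psi = 2.2143e+11 * 2.97 * 1.602e-13 / (4*pi*8.0^2)
psi = 1.3100e-04 W/m^2

1.3100e-04


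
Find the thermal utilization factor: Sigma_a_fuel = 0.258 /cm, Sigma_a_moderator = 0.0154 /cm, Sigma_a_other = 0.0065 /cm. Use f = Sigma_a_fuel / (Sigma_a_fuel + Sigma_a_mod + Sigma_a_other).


f = Sigma_a_fuel / (Sigma_a_fuel + Sigma_a_mod + Sigma_a_other)
f = 0.258 / (0.258 + 0.0154 + 0.0065)
f = 0.92176

0.92176


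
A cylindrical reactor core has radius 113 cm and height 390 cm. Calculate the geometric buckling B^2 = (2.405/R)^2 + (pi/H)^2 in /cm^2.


B^2 = (2.405/R)^2 + (pi/H)^2
B^2 = (2.405/113)^2 + (pi/390)^2
B^2 = 5.1786e-04 /cm^2

5.1786e-04


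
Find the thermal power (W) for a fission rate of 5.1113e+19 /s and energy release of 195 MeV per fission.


P = fission_rate * E_MeV * 1.602e-13
P = 5.1113e+19 * 195 * 1.602e-13
P = 1.5967e+09 W

1.5967e+09


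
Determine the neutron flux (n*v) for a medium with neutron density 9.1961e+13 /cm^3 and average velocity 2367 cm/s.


phi = n * v
phi = 9.1961e+13 * 2367
phi = 2.1767e+17 /cm^2/s

2.1767e+17


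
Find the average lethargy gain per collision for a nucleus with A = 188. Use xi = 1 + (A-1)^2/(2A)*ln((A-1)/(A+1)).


xi = 1 + (A-1)^2/(2A) * ln((A-1)/(A+1))
xi = 1 + (188-1)^2/(2*188) * ln((188-1)/(188 +1))
xi = 0.010601

0.010601


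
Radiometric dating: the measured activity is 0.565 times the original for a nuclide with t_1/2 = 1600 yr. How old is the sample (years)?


lambda = ln(2) / t_half = ln(2) / 1600 = 4.332170e-04 /yr
t = -ln(A/A0) / lambda
t = -ln(0.565) / 4.332170e-04
t = 1317.9 yr

1317.9


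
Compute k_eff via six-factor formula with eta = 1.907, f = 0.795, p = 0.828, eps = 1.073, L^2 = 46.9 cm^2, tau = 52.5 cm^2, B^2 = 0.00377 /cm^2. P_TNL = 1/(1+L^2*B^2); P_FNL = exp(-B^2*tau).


k_inf = eta*f*p*eps = 1.907*0.795*0.828*1.073 = 1.346939
P_TNL = 1/(1 + L^2*B^2) = 1/(1 + 46.9*0.00377) = 0.8497527
P_FNL = exp(-B^2*tau) = exp(-0.00377*52.5) = 0.8204314
k_eff = k_inf * P_TNL * P_FNL = 1.346939 * 0.8497527 * 0.8204314
k_eff = 0.93904

0.93904


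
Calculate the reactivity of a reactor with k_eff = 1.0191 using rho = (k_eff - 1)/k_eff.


rho = (k_eff - 1) / k_eff
rho = (1.0191 - 1) / 1.0191
rho = 0.018742

0.018742


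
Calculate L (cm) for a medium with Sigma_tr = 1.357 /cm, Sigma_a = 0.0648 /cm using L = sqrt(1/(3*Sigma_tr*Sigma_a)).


D = 1 / (3 * Sigma_tr) = 1 / (3 * 1.357) = 0.2456399 cm
L = sqrt(D / Sigma_a)
L = sqrt(0.2456399 / 0.0648)
L = 1.9470 cm

1.9470


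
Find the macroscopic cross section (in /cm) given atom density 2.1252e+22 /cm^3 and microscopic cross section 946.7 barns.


Sigma = N * sigma_barns * 1e-24
Sigma = 2.1252e+22 * 946.7 * 1e-24
Sigma = 20.119 /cm

20.119


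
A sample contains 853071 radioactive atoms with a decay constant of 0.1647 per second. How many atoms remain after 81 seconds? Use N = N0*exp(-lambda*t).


N = N0 * exp(-lambda * t)
N = 853071 * exp(-0.1647 * 81)
N = 1.3715

1.3715


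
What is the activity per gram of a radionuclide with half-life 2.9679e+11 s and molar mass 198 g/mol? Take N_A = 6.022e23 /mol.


lambda = ln(2) / t_half = ln(2) / 2.9679e+11 = 2.335480e-12 /s
SA = lambda * N_A / M
SA = 2.335480e-12 * 6.022e23 / 198
SA = 7.1032e+09 Bq/g

7.1032e+09


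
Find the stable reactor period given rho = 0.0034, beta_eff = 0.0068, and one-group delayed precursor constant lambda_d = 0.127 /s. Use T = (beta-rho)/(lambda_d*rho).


T = (beta - rho) / (lambda_d * rho)
T = (0.0068 - 0.0034) / (0.127 * 0.0034)
T = 7.8740 s

7.8740


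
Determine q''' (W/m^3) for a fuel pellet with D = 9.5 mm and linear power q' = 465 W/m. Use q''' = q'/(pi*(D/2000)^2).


r = D / 2 / 1000 = 9.5 / 2 / 1000 = 0.00475 m
q''' = q' / (pi * r^2)
q''' = 465 / (pi * 0.00475^2)
q''' = 6.5602e+06 W/m^3

6.5602e+06


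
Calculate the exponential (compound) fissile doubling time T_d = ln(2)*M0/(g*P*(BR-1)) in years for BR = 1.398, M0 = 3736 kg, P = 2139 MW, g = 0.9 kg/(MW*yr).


Breeding gain G = BR - 1 = 1.398 - 1 = 0.398
Fissile production rate = g * P * G = 0.9 * 2139 * 0.398 = 766.1898 kg/yr
T_d = ln(2) * M0 / (g * P * G)
T_d = ln(2) * 3736 / 766.1898 = 3.3798 yr

3.3798


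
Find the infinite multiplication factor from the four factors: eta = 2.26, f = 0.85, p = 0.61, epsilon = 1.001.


k_inf = eta * f * p * epsilon
k_inf = 2.26 * 0.85 * 0.61 * 1.001
k_inf = 1.1730

1.1730


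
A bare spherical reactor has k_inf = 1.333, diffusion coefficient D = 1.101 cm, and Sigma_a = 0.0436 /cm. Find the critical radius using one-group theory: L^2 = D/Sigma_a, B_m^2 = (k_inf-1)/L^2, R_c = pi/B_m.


L^2 = D / Sigma_a = 1.101 / 0.0436 = 25.25229 cm^2
B_m^2 = (k_inf - 1) / L^2 = (1.333 - 1) / 25.25229 = 0.01318692 /cm^2
For a bare sphere: B_g = pi/R, so R_c = pi / sqrt(B_m^2)
R_c = pi / sqrt(0.01318692) = 27.358 cm

27.358


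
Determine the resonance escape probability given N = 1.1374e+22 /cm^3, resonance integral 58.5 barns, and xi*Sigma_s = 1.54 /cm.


p = exp(-N * I * 1e-24 / (xi*Sigma_s))
p = exp(-1.1374e+22 * 58.5 * 1e-24 / 1.54)
p = 0.64917

0.64917


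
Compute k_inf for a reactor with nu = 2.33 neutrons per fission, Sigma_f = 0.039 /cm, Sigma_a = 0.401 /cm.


k_inf = nu * Sigma_f / Sigma_a
k_inf = 2.33 * 0.039 / 0.401
k_inf = 0.22661

0.22661


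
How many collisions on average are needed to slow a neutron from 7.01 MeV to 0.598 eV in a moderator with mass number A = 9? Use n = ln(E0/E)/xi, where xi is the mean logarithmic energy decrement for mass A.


xi = 1 + (A-1)^2/(2A)*ln((A-1)/(A+1)) = 0.2066007 (for A = 9)
n = ln(E0/E) / xi
n = ln(7.01e6 / 0.598) / 0.2066007
n = ln(1.172241e+07) / 0.2066007 = 78.785

78.785


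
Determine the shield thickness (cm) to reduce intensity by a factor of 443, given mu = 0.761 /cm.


x = ln(factor) / mu
x = ln(443) / 0.761
x = 8.0073 cm

8.0073


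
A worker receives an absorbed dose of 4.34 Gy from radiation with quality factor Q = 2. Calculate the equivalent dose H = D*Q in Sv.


H = D * Q
H = 4.34 * 2
H = 8.6800 Sv

8.6800


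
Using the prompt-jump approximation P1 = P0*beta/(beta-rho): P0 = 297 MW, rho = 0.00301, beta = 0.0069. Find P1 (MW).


P1/P0 = beta / (beta - rho)
P1/P0 = 0.0069 / (0.0069 - 0.00301) = 1.773779
P1 = 297 * 1.773779 = 526.81 MW

526.81


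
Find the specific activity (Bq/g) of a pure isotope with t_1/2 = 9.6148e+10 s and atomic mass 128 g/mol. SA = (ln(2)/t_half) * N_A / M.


lambda = ln(2) / t_half = ln(2) / 9.6148e+10 = 7.209169e-12 /s
SA = lambda * N_A / M
SA = 7.209169e-12 * 6.022e23 / 128
SA = 3.3917e+10 Bq/g

3.3917e+10


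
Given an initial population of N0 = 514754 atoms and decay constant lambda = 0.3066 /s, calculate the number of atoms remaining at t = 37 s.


N = N0 * exp(-lambda * t)
N = 514754 * exp(-0.3066 * 37)
N = 6.0936

6.0936


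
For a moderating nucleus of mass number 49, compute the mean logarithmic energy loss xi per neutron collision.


xi = 1 + (A-1)^2/(2A) * ln((A-1)/(A+1))
xi = 1 + (49-1)^2/(2*49) * ln((49-1)/(49 +1))
xi = 0.040267

0.040267


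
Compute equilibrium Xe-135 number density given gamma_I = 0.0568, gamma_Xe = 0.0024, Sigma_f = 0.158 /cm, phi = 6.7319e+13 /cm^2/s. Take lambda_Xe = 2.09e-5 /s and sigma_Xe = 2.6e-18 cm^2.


Xe_eq = (gamma_I + gamma_Xe) * Sigma_f * phi / (lambda_Xe + sigma_Xe * phi)
Numerator = (0.0568 + 0.0024) * 0.158 * 6.7319e+13 = 6.296750e+11
Denominator = 2.09e-5 + 2.6e-18 * 6.7319e+13 = 1.959294e-04
Xe_eq = 6.296750e+11 / 1.959294e-04 = 3.2138e+15 /cm^3

3.2138e+15


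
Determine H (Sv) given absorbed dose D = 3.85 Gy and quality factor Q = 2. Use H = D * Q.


H = D * Q
H = 3.85 * 2
H = 7.7000 Sv

7.7000


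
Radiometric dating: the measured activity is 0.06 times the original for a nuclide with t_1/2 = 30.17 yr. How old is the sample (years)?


lambda = ln(2) / t_half = ln(2) / 30.17 = 0.02297472 /yr
t = -ln(A/A0) / lambda
t = -ln(0.06) / 0.02297472
t = 122.46 yr

122.46


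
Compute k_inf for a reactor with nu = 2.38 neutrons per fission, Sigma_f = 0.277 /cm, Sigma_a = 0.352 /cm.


k_inf = nu * Sigma_f / Sigma_a
k_inf = 2.38 * 0.277 / 0.352
k_inf = 1.8729

1.8729


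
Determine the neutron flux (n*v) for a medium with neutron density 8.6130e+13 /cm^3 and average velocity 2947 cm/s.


phi = n * v
phi = 8.6130e+13 * 2947
phi = 2.5383e+17 /cm^2/s

2.5383e+17


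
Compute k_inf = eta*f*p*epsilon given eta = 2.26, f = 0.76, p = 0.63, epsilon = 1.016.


k_inf = eta * f * p * epsilon
k_inf = 2.26 * 0.76 * 0.63 * 1.016
k_inf = 1.0994

1.0994


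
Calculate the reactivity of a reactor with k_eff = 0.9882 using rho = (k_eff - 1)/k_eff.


rho = (k_eff - 1) / k_eff
rho = (0.9882 - 1) / 0.9882
rho = -0.011941

-0.011941


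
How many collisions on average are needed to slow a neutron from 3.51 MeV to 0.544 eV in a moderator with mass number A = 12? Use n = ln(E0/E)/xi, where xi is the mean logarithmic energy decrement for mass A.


xi = 1 + (A-1)^2/(2A)*ln((A-1)/(A+1)) = 0.1577690 (for A = 12)
n = ln(E0/E) / xi
n = ln(3.51e6 / 0.544) / 0.1577690
n = ln(6.452206e+06) / 0.1577690 = 99.385

99.385


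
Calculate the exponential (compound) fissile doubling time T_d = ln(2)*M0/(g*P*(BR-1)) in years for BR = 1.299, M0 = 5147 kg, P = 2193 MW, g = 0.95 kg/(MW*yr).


Breeding gain G = BR - 1 = 1.299 - 1 = 0.299
Fissile production rate = g * P * G = 0.95 * 2193 * 0.299 = 622.92165 kg/yr
T_d = ln(2) * M0 / (g * P * G)
T_d = ln(2) * 5147 / 622.92165 = 5.7273 yr

5.7273


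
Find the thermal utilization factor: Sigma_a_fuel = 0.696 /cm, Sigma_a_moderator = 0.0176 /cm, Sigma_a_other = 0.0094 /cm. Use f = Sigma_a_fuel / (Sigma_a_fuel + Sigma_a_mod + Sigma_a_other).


f = Sigma_a_fuel / (Sigma_a_fuel + Sigma_a_mod + Sigma_a_other)
f = 0.696 / (0.696 + 0.0176 + 0.0094)
f = 0.96266

0.96266


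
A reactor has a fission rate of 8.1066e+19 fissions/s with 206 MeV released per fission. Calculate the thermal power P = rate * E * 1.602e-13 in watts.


P = fission_rate * E_MeV * 1.602e-13
P = 8.1066e+19 * 206 * 1.602e-13
P = 2.6753e+09 W

2.6753e+09


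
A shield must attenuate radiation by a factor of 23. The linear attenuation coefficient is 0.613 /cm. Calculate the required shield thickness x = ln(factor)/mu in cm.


x = ln(factor) / mu
x = ln(23) / 0.613
x = 5.1150 cm

5.1150


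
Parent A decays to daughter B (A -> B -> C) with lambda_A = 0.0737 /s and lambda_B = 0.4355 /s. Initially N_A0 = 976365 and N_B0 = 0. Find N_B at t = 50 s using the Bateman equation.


N_B(t) = lambda_A * N_A0 / (lambda_B - lambda_A) * [exp(-lambda_A*t) - exp(-lambda_B*t)]
exp(-0.0737*50) = 0.02509717; exp(-0.4355*50) = 3.493314e-10
N_B = 0.0737 * 976365 / (0.4355 - 0.0737) * (0.02509717 - 3.493314e-10)
N_B = 4991.6

4991.6


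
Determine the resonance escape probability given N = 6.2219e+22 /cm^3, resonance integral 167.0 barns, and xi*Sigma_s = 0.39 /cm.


p = exp(-N * I * 1e-24 / (xi*Sigma_s))
p = exp(-6.2219e+22 * 167.0 * 1e-24 / 0.39)
p = 2.6873e-12

2.6873e-12


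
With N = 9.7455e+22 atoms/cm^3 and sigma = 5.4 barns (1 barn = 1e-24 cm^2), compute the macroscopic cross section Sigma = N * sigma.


Sigma = N * sigma_barns * 1e-24
Sigma = 9.7455e+22 * 5.4 * 1e-24
Sigma = 0.52626 /cm

0.52626


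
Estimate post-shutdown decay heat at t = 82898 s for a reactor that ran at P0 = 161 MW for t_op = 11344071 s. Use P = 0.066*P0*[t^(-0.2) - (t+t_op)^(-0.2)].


P/P0 = 0.066 * [t^(-0.2) - (t + t_op)^(-0.2)]
P/P0 = 0.066 * [82898^(-0.2) - (82898 + 11344071)^(-0.2)]
P/P0 = 0.066 * [0.1038224 - 0.03876268] = 0.004293942
P = 161 * 0.004293942 = 0.69132 MW

0.69132


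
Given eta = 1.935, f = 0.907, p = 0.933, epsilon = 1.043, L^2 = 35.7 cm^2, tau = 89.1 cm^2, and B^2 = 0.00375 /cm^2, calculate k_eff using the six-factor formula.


k_inf = eta*f*p*eps = 1.935*0.907*0.933*1.043 = 1.707868
P_TNL = 1/(1 + L^2*B^2) = 1/(1 + 35.7*0.00375) = 0.8819314
P_FNL = exp(-B^2*tau) = exp(-0.00375*89.1) = 0.7159643
k_eff = k_inf * P_TNL * P_FNL = 1.707868 * 0.8819314 * 0.7159643
k_eff = 1.0784

1.0784


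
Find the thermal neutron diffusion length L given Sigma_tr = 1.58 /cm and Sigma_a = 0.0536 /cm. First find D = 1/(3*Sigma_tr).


D = 1 / (3 * Sigma_tr) = 1 / (3 * 1.58) = 0.2109705 cm
L = sqrt(D / Sigma_a)
L = sqrt(0.2109705 / 0.0536)
L = 1.9839 cm

1.9839


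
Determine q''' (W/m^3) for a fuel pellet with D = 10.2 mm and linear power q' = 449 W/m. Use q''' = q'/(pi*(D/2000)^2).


r = D / 2 / 1000 = 10.2 / 2 / 1000 = 0.0051 m
q''' = q' / (pi * r^2)
q''' = 449 / (pi * 0.0051^2)
q''' = 5.4949e+06 W/m^3

5.4949e+06


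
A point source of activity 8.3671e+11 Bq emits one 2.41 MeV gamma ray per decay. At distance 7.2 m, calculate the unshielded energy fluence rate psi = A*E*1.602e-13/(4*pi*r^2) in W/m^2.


psi = A * E * 1.602e-13 / (4*pi*r^2)
psi = 8.3671e+11 * 2.41 * 1.602e-13 / (4*pi*7.2^2)
psi = 4.9588e-04 W/m^2

4.9588e-04


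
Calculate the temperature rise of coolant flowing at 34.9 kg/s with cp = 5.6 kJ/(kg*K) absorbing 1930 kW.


dT = Q / (m_dot * cp)
dT = 1930 / (34.9 * 5.6)
dT = 9.8752 C

9.8752


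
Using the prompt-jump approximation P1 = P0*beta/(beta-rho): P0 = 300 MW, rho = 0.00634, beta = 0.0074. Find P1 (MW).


P1/P0 = beta / (beta - rho)
P1/P0 = 0.0074 / (0.0074 - 0.00634) = 6.981132
P1 = 300 * 6.981132 = 2094.3 MW

2094.3


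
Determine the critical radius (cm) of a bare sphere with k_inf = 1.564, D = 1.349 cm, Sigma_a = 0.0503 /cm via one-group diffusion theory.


L^2 = D / Sigma_a = 1.349 / 0.0503 = 26.81909 cm^2
B_m^2 = (k_inf - 1) / L^2 = (1.564 - 1) / 26.81909 = 0.02102980 /cm^2
For a bare sphere: B_g = pi/R, so R_c = pi / sqrt(B_m^2)
R_c = pi / sqrt(0.02102980) = 21.664 cm

21.664


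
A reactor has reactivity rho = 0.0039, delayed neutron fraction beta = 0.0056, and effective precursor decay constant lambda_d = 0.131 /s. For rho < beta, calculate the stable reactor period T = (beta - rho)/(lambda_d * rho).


T = (beta - rho) / (lambda_d * rho)
T = (0.0056 - 0.0039) / (0.131 * 0.0039)
T = 3.3275 s

3.3275


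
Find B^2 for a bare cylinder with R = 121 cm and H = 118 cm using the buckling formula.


B^2 = (2.405/R)^2 + (pi/H)^2
B^2 = (2.405/121)^2 + (pi/118)^2
B^2 = 0.0011039 /cm^2

0.0011039


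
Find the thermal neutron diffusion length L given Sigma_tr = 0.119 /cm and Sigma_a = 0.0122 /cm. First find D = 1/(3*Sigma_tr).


D = 1 / (3 * Sigma_tr) = 1 / (3 * 0.119) = 2.801120 cm
L = sqrt(D / Sigma_a)
L = sqrt(2.801120 / 0.0122)
L = 15.153 cm

15.153


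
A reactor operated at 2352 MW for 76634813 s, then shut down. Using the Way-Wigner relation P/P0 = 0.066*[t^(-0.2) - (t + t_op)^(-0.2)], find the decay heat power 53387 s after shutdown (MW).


P/P0 = 0.066 * [t^(-0.2) - (t + t_op)^(-0.2)]
P/P0 = 0.066 * [53387^(-0.2) - (53387 + 76634813)^(-0.2)]
P/P0 = 0.066 * [0.1133739 - 0.02648831] = 0.005734449
P = 2352 * 0.005734449 = 13.487 MW

13.487


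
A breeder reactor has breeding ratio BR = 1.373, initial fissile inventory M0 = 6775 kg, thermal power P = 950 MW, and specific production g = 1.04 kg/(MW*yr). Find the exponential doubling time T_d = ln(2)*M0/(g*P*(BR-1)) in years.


Breeding gain G = BR - 1 = 1.373 - 1 = 0.373
Fissile production rate = g * P * G = 1.04 * 950 * 0.373 = 368.524 kg/yr
T_d = ln(2) * M0 / (g * P * G)
T_d = ln(2) * 6775 / 368.524 = 12.743 yr

12.743


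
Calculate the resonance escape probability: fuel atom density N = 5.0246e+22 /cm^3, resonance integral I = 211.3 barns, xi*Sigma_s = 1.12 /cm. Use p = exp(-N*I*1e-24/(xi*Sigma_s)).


p = exp(-N * I * 1e-24 / (xi*Sigma_s))
p = exp(-5.0246e+22 * 211.3 * 1e-24 / 1.12)
p = 7.6406e-05

7.6406e-05


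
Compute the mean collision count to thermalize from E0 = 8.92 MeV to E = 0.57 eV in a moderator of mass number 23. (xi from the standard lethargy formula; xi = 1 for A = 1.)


xi = 1 + (A-1)^2/(2A)*ln((A-1)/(A+1)) = 0.08448899 (for A = 23)
n = ln(E0/E) / xi
n = ln(8.92e6 / 0.57) / 0.08448899
n = ln(1.564912e+07) / 0.08448899 = 196.07

196.07


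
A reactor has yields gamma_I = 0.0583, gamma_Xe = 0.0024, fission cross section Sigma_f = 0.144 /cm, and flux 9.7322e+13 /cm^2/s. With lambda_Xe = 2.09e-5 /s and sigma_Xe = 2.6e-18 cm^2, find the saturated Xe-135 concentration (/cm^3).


Xe_eq = (gamma_I + gamma_Xe) * Sigma_f * phi / (lambda_Xe + sigma_Xe * phi)
Numerator = (0.0583 + 0.0024) * 0.144 * 9.7322e+13 = 8.506721e+11
Denominator = 2.09e-5 + 2.6e-18 * 9.7322e+13 = 2.739372e-04
Xe_eq = 8.506721e+11 / 2.739372e-04 = 3.1054e+15 /cm^3

3.1054e+15


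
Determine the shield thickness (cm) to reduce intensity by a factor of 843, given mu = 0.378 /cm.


x = ln(factor) / mu
x = ln(843) / 0.378
x = 17.823 cm

17.823


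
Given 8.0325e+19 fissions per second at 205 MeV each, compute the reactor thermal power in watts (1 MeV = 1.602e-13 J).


P = fission_rate * E_MeV * 1.602e-13
P = 8.0325e+19 * 205 * 1.602e-13
P = 2.6380e+09 W

2.6380e+09


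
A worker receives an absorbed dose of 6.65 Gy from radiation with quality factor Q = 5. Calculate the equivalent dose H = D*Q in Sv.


H = D * Q
H = 6.65 * 5
H = 33.250 Sv

33.250


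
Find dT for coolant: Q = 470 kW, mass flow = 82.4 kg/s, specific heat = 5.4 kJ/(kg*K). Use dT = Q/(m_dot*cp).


dT = Q / (m_dot * cp)
dT = 470 / (82.4 * 5.4)
dT = 1.0563 C

1.0563


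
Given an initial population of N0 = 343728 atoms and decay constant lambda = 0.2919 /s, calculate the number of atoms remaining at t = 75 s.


N = N0 * exp(-lambda * t)
N = 343728 * exp(-0.2919 * 75)
N = 1.0676e-04

1.0676e-04


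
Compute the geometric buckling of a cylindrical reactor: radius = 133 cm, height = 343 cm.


B^2 = (2.405/R)^2 + (pi/H)^2
B^2 = (2.405/133)^2 + (pi/343)^2
B^2 = 4.1087e-04 /cm^2

4.1087e-04


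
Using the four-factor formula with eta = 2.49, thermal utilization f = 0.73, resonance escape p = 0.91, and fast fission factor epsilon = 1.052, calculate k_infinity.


k_inf = eta * f * p * epsilon
k_inf = 2.49 * 0.73 * 0.91 * 1.052
k_inf = 1.7401

1.7401


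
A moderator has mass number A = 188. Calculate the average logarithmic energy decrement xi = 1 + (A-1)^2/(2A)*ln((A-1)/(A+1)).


xi = 1 + (A-1)^2/(2A) * ln((A-1)/(A+1))
xi = 1 + (188-1)^2/(2*188) * ln((188-1)/(188 +1))
xi = 0.010601

0.010601


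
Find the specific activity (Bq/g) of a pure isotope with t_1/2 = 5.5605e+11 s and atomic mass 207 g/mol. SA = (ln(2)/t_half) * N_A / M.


lambda = ln(2) / t_half = ln(2) / 5.5605e+11 = 1.246555e-12 /s
SA = lambda * N_A / M
SA = 1.246555e-12 * 6.022e23 / 207
SA = 3.6265e+09 Bq/g

3.6265e+09
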